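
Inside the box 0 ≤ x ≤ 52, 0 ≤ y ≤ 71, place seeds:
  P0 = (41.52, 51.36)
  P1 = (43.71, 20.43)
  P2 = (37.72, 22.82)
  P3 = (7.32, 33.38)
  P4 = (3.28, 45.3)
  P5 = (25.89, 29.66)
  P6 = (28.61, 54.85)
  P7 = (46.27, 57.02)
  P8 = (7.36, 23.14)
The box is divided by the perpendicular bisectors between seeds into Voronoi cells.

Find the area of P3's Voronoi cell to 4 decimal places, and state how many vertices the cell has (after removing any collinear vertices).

Area of P3's cell: 214.0492 (5 vertices)

1. box [0,52]×[0,71]: [(0, 0) (52, 0) (52, 71) (0, 71)]
2. ⊥bis P3·P0 via (24.42,42.37): [(0, 0) (46.6952, 0) (9.3683, 71) (0, 71)]  |A|=1990.2558
3. ⊥bis P3·P1 via (25.515,26.905): [(0, 0) (15.9404, 0) (28.3549, 34.8853) (9.3683, 71) (0, 71)]  |A|=1453.8099
4. ⊥bis P3·P2 via (22.52,28.1): [(0, 0) (12.7589, 0) (26.2607, 38.8687) (9.3683, 71) (0, 71)]  |A|=1330.7257
5. ⊥bis P3·P4 via (5.3,39.34): [(0, 37.5437) (0, 0) (12.7589, 0) (26.2607, 38.8687) (22.8804, 45.2985)]  |A|=827.5884
6. ⊥bis P3·P5 via (16.605,31.52): [(19.1091, 44.0203) (0, 37.5437) (0, 0) (10.2908, 0)]  |A|=585.2151
7. ⊥bis P3·P6 via (17.965,44.115): [(18.9353, 43.1528) (18.3276, 43.7554) (0, 37.5437) (0, 0) (10.2908, 0)]  |A|=584.8992
8. ⊥bis P3·P7 via (26.795,45.2): [(18.9353, 43.1528) (18.3276, 43.7554) (0, 37.5437) (0, 0) (10.2908, 0)]  |A|=584.8992
9. ⊥bis P3·P8 via (7.34,28.26): [(15.9587, 28.2937) (18.9353, 43.1528) (18.3276, 43.7554) (0, 37.5437) (0, 28.2313)]  |A|=214.0492
10. canonical 5-gon: [(15.9587, 28.2937) (18.9353, 43.1528) (18.3276, 43.7554) (0, 37.5437) (0, 28.2313)]
11. shoelace: 214.0492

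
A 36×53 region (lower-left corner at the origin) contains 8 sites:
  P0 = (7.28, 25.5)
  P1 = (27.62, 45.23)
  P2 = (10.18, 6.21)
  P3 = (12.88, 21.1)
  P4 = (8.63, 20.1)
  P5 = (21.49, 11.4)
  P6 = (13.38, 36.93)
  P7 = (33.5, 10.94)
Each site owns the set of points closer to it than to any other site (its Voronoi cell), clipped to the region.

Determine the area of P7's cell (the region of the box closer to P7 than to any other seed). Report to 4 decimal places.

Area of P7's cell: 237.0376

1. box [0,36]×[0,53]: [(0, 0) (36, 0) (36, 53) (0, 53)]
2. ⊥bis P7·P0 via (20.39,18.22): [(10.2724, 0) (36, 0) (36, 46.3309)]  |A|=595.9907
3. ⊥bis P7·P1 via (30.56,28.085): [(25.3742, 27.1958) (10.2724, 0) (36, 0) (36, 29.0178)]  |A|=504.0088
4. ⊥bis P7·P2 via (21.84,8.575): [(25.3742, 27.1958) (20.0192, 17.5522) (23.5793, 0) (36, 0) (36, 29.0178)]  |A|=387.2266
5. ⊥bis P7·P3 via (23.19,16.02): [(29.0032, 27.818) (21.164, 11.9081) (23.5793, 0) (36, 0) (36, 29.0178)]  |A|=340.1653
6. ⊥bis P7·P4 via (21.065,15.52): [(29.0032, 27.818) (21.164, 11.9081) (23.5793, 0) (36, 0) (36, 29.0178)]  |A|=340.1653
7. ⊥bis P7·P5 via (27.495,11.17): [(29.0032, 27.818) (28.0593, 25.9023) (27.0672, 0) (36, 0) (36, 29.0178)]  |A|=237.0376
8. ⊥bis P7·P6 via (23.44,23.935): [(29.0032, 27.818) (28.0593, 25.9023) (27.0672, 0) (36, 0) (36, 29.0178)]  |A|=237.0376
9. canonical 5-gon: [(29.0032, 27.818) (28.0593, 25.9023) (27.0672, 0) (36, 0) (36, 29.0178)]
10. shoelace: 237.0376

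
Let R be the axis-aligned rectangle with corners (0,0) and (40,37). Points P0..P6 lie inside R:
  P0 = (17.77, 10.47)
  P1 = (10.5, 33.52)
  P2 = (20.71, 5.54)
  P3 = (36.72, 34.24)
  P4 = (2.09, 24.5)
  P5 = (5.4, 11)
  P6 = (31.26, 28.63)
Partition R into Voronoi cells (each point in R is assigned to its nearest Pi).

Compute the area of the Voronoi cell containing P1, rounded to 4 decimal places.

1. box [0,40]×[0,37]: [(0, 0) (40, 0) (40, 37) (0, 37)]
2. ⊥bis P1·P0 via (14.135,21.995): [(0, 17.5368) (40, 30.1529) (40, 37) (0, 37)]  |A|=526.2069
3. ⊥bis P1·P2 via (15.605,19.53): [(0, 17.5368) (40, 30.1529) (40, 37) (0, 37)]  |A|=526.2069
4. ⊥bis P1·P3 via (23.61,33.88): [(0, 17.5368) (23.8522, 25.0598) (23.5243, 37) (0, 37)]  |A|=372.5624
5. ⊥bis P1·P4 via (6.295,29.01): [(0, 34.8793) (13.8987, 21.9205) (23.8522, 25.0598) (23.5243, 37) (0, 37)]  |A|=252.0431
6. ⊥bis P1·P5 via (7.95,22.26): [(0, 34.8793) (13.8987, 21.9205) (23.8522, 25.0598) (23.5243, 37) (0, 37)]  |A|=252.0431
7. ⊥bis P1·P6 via (20.88,31.075): [(0, 34.8793) (13.8987, 21.9205) (19.1109, 23.5644) (22.2756, 37) (0, 37)]  |A|=215.1034
8. canonical 5-gon: [(0, 34.8793) (13.8987, 21.9205) (19.1109, 23.5644) (22.2756, 37) (0, 37)]
9. shoelace: 215.1034

Area of P1's cell: 215.1034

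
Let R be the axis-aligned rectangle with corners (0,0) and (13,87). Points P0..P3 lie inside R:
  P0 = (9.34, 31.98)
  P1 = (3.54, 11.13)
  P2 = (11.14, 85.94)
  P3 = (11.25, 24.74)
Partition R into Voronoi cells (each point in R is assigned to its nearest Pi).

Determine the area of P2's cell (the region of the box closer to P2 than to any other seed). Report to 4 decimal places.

Area of P2's cell: 362.8981

1. box [0,13]×[0,87]: [(0, 0) (13, 0) (13, 87) (0, 87)]
2. ⊥bis P2·P0 via (10.24,58.96): [(0, 59.3016) (13, 58.8679) (13, 87) (0, 87)]  |A|=362.8981
3. ⊥bis P2·P1 via (7.34,48.535): [(0, 59.3016) (13, 58.8679) (13, 87) (0, 87)]  |A|=362.8981
4. ⊥bis P2·P3 via (11.195,55.34): [(0, 59.3016) (13, 58.8679) (13, 87) (0, 87)]  |A|=362.8981
5. canonical 4-gon: [(0, 59.3016) (13, 58.8679) (13, 87) (0, 87)]
6. shoelace: 362.8981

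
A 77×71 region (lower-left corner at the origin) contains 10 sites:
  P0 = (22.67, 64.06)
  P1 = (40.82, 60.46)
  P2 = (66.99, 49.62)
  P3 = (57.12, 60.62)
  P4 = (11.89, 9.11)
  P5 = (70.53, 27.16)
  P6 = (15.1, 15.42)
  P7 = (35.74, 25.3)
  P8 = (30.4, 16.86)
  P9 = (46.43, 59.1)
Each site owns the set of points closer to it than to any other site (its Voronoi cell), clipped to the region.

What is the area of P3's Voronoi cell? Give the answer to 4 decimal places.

1. box [0,77]×[0,71]: [(0, 0) (77, 0) (77, 71) (0, 71)]
2. ⊥bis P3·P0 via (39.895,62.34): [(33.67, 0) (77, 0) (77, 71) (40.7597, 71)]  |A|=2824.7424
3. ⊥bis P3·P1 via (48.97,60.54): [(49.5643, 0) (77, 0) (77, 71) (48.8673, 71)]  |A|=1972.6788
4. ⊥bis P3·P2 via (62.055,55.12): [(49.137, 43.529) (77, 68.5297) (77, 71) (48.8673, 71)]  |A|=420.8306
5. ⊥bis P3·P4 via (34.505,34.865): [(49.137, 43.529) (77, 68.5297) (77, 71) (48.8673, 71)]  |A|=420.8306
6. ⊥bis P3·P5 via (63.825,43.89): [(49.137, 43.529) (77, 68.5297) (77, 71) (48.8673, 71)]  |A|=420.8306
7. ⊥bis P3·P6 via (36.11,38.02): [(49.137, 43.529) (77, 68.5297) (77, 71) (48.8673, 71)]  |A|=420.8306
8. ⊥bis P3·P7 via (46.43,42.96): [(49.137, 43.529) (77, 68.5297) (77, 71) (48.8673, 71)]  |A|=420.8306
9. ⊥bis P3·P8 via (43.76,38.74): [(49.137, 43.529) (77, 68.5297) (77, 71) (48.8673, 71)]  |A|=420.8306
10. ⊥bis P3·P9 via (51.775,59.86): [(53.5359, 47.476) (77, 68.5297) (77, 71) (50.191, 71)]  |A|=344.3083
11. canonical 4-gon: [(53.5359, 47.476) (77, 68.5297) (77, 71) (50.191, 71)]
12. shoelace: 344.3083

Area of P3's cell: 344.3083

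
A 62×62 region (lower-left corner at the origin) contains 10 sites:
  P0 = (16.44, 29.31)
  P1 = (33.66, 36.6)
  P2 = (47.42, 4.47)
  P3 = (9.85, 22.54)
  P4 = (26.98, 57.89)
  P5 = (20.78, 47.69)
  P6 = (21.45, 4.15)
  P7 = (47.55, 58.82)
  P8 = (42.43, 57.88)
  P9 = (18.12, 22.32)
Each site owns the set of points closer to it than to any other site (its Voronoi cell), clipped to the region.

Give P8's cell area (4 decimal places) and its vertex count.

Area of P8's cell: 177.6340 (4 vertices)

1. box [0,62]×[0,62]: [(0, 0) (62, 0) (62, 62) (0, 62)]
2. ⊥bis P8·P0 via (29.435,43.595): [(62, 13.9708) (62, 62) (9.203, 62)]  |A|=1267.9008
3. ⊥bis P8·P1 via (38.045,47.24): [(14.978, 56.7465) (62, 37.3676) (62, 62) (9.203, 62)]  |A|=717.8186
4. ⊥bis P8·P2 via (44.925,31.175): [(14.978, 56.7465) (62, 37.3676) (62, 62) (9.203, 62)]  |A|=717.8186
5. ⊥bis P8·P3 via (26.14,40.21): [(14.978, 56.7465) (62, 37.3676) (62, 62) (9.203, 62)]  |A|=717.8186
6. ⊥bis P8·P4 via (34.705,57.885): [(34.699, 48.619) (62, 37.3676) (62, 62) (34.7077, 62)]  |A|=518.8448
7. ⊥bis P8·P5 via (31.605,52.785): [(34.699, 48.619) (62, 37.3676) (62, 62) (34.7077, 62)]  |A|=518.8448
8. ⊥bis P8·P6 via (31.94,31.015): [(34.699, 48.619) (62, 37.3676) (62, 62) (34.7077, 62)]  |A|=518.8448
9. ⊥bis P8·P7 via (44.99,58.35): [(34.699, 48.619) (47.7652, 43.2341) (44.3199, 62) (34.7077, 62)]  |A|=177.634
10. ⊥bis P8·P9 via (30.275,40.1): [(34.699, 48.619) (47.7652, 43.2341) (44.3199, 62) (34.7077, 62)]  |A|=177.634
11. canonical 4-gon: [(34.699, 48.619) (47.7652, 43.2341) (44.3199, 62) (34.7077, 62)]
12. shoelace: 177.634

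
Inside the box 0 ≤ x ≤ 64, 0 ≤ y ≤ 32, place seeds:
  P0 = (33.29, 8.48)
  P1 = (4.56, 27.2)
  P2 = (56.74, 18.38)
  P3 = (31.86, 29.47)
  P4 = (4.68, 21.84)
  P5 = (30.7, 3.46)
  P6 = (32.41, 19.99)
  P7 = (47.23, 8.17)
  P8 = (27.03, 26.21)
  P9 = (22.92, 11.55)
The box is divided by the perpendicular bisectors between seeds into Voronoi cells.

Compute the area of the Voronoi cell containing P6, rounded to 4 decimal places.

1. box [0,64]×[0,32]: [(0, 0) (64, 0) (64, 32) (0, 32)]
2. ⊥bis P6·P0 via (32.85,14.235): [(0, 11.7234) (64, 16.6166) (64, 32) (0, 32)]  |A|=1141.1192
3. ⊥bis P6·P1 via (18.485,23.595): [(15.7228, 12.9255) (64, 16.6166) (64, 32) (20.6609, 32)]  |A|=784.6687
4. ⊥bis P6·P2 via (44.575,19.185): [(15.7228, 12.9255) (44.3054, 15.1108) (45.423, 32) (20.6609, 32)]  |A|=476.3085
5. ⊥bis P6·P3 via (32.135,24.73): [(18.5752, 23.9433) (15.7228, 12.9255) (44.3054, 15.1108) (44.9913, 25.4759)]  |A|=290.7182
6. ⊥bis P6·P4 via (18.545,20.915): [(18.7477, 23.9533) (18.0237, 13.1015) (44.3054, 15.1108) (44.9913, 25.4759)]  |A|=277.3611
7. ⊥bis P6·P5 via (31.555,11.725): [(18.7477, 23.9533) (18.0253, 13.1246) (18.1534, 13.1114) (44.3054, 15.1108) (44.9913, 25.4759)]  |A|=277.3596
8. ⊥bis P6·P7 via (39.82,14.08): [(18.7477, 23.9533) (18.0253, 13.1246) (18.1534, 13.1114) (40.4043, 14.8126) (44.6368, 20.1194) (44.9913, 25.4759)]  |A|=267.6396
9. ⊥bis P6·P8 via (29.72,23.1): [(31.5664, 24.697) (18.1736, 13.1129) (40.4043, 14.8126) (44.6368, 20.1194) (44.9913, 25.4759)]  |A|=197.5658
10. ⊥bis P6·P9 via (27.665,15.77): [(31.5664, 24.697) (24.8739, 18.9083) (29.2734, 13.9615) (40.4043, 14.8126) (44.6368, 20.1194) (44.9913, 25.4759)]  |A|=168.2449
11. canonical 6-gon: [(31.5664, 24.697) (24.8739, 18.9083) (29.2734, 13.9615) (40.4043, 14.8126) (44.6368, 20.1194) (44.9913, 25.4759)]
12. shoelace: 168.2449

Area of P6's cell: 168.2449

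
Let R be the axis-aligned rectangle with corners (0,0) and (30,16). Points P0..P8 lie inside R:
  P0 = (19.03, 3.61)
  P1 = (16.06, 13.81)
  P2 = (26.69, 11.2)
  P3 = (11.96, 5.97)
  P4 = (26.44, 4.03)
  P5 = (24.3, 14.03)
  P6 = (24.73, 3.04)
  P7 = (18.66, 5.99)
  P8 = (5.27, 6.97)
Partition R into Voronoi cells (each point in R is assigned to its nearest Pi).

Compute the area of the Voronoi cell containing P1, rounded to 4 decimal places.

Area of P1's cell: 64.2841

1. box [0,30]×[0,16]: [(0, 0) (30, 0) (30, 16) (0, 16)]
2. ⊥bis P1·P0 via (17.545,8.71): [(0, 3.6013) (30, 12.3366) (30, 16) (0, 16)]  |A|=240.9313
3. ⊥bis P1·P2 via (21.375,12.505): [(0, 3.6013) (20.6664, 9.6189) (22.2331, 16) (0, 16)]  |A|=199.0542
4. ⊥bis P1·P3 via (14.01,9.89): [(16.7237, 8.4709) (20.6664, 9.6189) (22.2331, 16) (2.3265, 16)]  |A|=86.6201
5. ⊥bis P1·P4 via (21.25,8.92): [(16.7237, 8.4709) (20.6664, 9.6189) (22.2331, 16) (2.3265, 16)]  |A|=86.6201
6. ⊥bis P1·P5 via (20.18,13.92): [(16.7237, 8.4709) (20.2977, 9.5115) (20.1245, 16) (2.3265, 16)]  |A|=78.6869
7. ⊥bis P1·P6 via (20.395,8.425): [(16.7237, 8.4709) (20.2977, 9.5115) (20.1245, 16) (2.3265, 16)]  |A|=78.6869
8. ⊥bis P1·P7 via (17.36,9.9): [(15.3003, 9.2152) (20.2616, 10.8647) (20.1245, 16) (2.3265, 16)]  |A|=73.2296
9. ⊥bis P1·P8 via (10.665,10.39): [(9.4803, 12.2588) (15.3003, 9.2152) (20.2616, 10.8647) (20.1245, 16) (7.1087, 16)]  |A|=64.2841
10. canonical 5-gon: [(9.4803, 12.2588) (15.3003, 9.2152) (20.2616, 10.8647) (20.1245, 16) (7.1087, 16)]
11. shoelace: 64.2841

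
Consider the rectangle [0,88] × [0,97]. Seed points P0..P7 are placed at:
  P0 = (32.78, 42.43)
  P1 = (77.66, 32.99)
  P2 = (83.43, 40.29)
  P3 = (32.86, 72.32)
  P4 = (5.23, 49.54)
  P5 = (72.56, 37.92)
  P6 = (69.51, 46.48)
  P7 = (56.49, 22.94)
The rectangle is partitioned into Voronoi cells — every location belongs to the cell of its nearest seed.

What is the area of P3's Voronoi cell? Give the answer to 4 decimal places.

Area of P3's cell: 2232.4871

1. box [0,88]×[0,97]: [(0, 0) (88, 0) (88, 97) (0, 97)]
2. ⊥bis P3·P0 via (32.82,57.375): [(0, 57.4628) (88, 57.2273) (88, 97) (0, 97)]  |A|=3489.6332
3. ⊥bis P3·P1 via (55.26,52.655): [(0, 57.4628) (59.3414, 57.304) (88, 89.9485) (88, 97) (0, 97)]  |A|=3020.7617
4. ⊥bis P3·P2 via (58.145,56.305): [(0, 57.4628) (58.7787, 57.3055) (83.9204, 97) (0, 97)]  |A|=2827.5594
5. ⊥bis P3·P4 via (19.045,60.93): [(0, 84.0298) (21.952, 57.4041) (58.7787, 57.3055) (83.9204, 97) (0, 97)]  |A|=2535.9605
6. ⊥bis P3·P5 via (52.71,55.12): [(0, 84.0298) (21.952, 57.4041) (54.6134, 57.3167) (70.122, 75.2146) (83.9204, 97) (0, 97)]  |A|=2498.5989
7. ⊥bis P3·P6 via (51.185,59.4): [(0, 84.0298) (21.952, 57.4041) (49.7254, 57.3298) (77.6948, 97) (0, 97)]  |A|=2232.4871
8. ⊥bis P3·P7 via (44.675,47.63): [(0, 84.0298) (21.952, 57.4041) (49.7254, 57.3298) (77.6948, 97) (0, 97)]  |A|=2232.4871
9. canonical 5-gon: [(0, 84.0298) (21.952, 57.4041) (49.7254, 57.3298) (77.6948, 97) (0, 97)]
10. shoelace: 2232.4871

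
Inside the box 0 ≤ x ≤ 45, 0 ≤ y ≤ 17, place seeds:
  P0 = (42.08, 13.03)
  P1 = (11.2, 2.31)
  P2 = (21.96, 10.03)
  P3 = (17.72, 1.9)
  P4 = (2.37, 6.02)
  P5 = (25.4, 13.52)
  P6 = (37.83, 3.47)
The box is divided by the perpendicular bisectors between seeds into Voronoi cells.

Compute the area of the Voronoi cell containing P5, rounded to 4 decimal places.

1. box [0,45]×[0,17]: [(0, 0) (45, 0) (45, 17) (0, 17)]
2. ⊥bis P5·P0 via (33.74,13.275): [(0, 0) (33.35, 0) (33.8494, 17) (0, 17)]  |A|=571.1954
3. ⊥bis P5·P1 via (18.3,7.915): [(24.5484, 0) (33.35, 0) (33.8494, 17) (11.128, 17)]  |A|=267.9463
4. ⊥bis P5·P2 via (23.68,11.775): [(33.4141, 2.1804) (33.8494, 17) (18.3791, 17)]  |A|=114.6325
5. ⊥bis P5·P3 via (21.56,7.71): [(33.4141, 2.1804) (33.8494, 17) (18.3791, 17)]  |A|=114.6325
6. ⊥bis P5·P4 via (13.885,9.77): [(33.4141, 2.1804) (33.8494, 17) (18.3791, 17)]  |A|=114.6325
7. ⊥bis P5·P6 via (31.615,8.495): [(29.5717, 5.9678) (33.6744, 11.0421) (33.8494, 17) (18.3791, 17)]  |A|=97.1143
8. canonical 4-gon: [(29.5717, 5.9678) (33.6744, 11.0421) (33.8494, 17) (18.3791, 17)]
9. shoelace: 97.1143

Area of P5's cell: 97.1143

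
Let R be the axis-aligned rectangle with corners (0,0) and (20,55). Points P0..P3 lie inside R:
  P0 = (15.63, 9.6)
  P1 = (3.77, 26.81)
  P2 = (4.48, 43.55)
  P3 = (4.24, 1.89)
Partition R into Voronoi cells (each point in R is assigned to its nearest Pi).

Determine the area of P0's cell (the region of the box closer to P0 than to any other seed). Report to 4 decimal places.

Area of P0's cell: 245.3673

1. box [0,20]×[0,55]: [(0, 0) (20, 0) (20, 55) (0, 55)]
2. ⊥bis P0·P1 via (9.7,18.205): [(0, 11.5204) (0, 0) (20, 0) (20, 25.3031)]  |A|=368.2348
3. ⊥bis P0·P2 via (10.055,26.575): [(0, 11.5204) (0, 0) (20, 0) (20, 25.3031)]  |A|=368.2348
4. ⊥bis P0·P3 via (9.935,5.745): [(4.1089, 14.352) (13.8238, 0) (20, 0) (20, 25.3031)]  |A|=245.3673
5. canonical 4-gon: [(4.1089, 14.352) (13.8238, 0) (20, 0) (20, 25.3031)]
6. shoelace: 245.3673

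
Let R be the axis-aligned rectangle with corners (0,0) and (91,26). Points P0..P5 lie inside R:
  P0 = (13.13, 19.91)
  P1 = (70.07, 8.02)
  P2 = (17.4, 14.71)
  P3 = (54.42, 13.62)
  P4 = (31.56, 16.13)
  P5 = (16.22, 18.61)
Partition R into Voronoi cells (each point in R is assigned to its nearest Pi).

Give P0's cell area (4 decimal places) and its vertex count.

Area of P0's cell: 230.7068 (4 vertices)

1. box [0,91]×[0,26]: [(0, 0) (91, 0) (91, 26) (0, 26)]
2. ⊥bis P0·P1 via (41.6,13.965): [(0, 0) (38.6839, 0) (44.1131, 26) (0, 26)]  |A|=1076.3608
3. ⊥bis P0·P2 via (15.265,17.31): [(0, 4.7751) (25.8477, 26) (0, 26)]  |A|=274.3073
4. ⊥bis P0·P3 via (33.775,16.765): [(0, 4.7751) (25.8477, 26) (0, 26)]  |A|=274.3073
5. ⊥bis P0·P4 via (22.345,18.02): [(0, 4.7751) (23.6038, 24.1574) (23.9817, 26) (0, 26)]  |A|=272.5882
6. ⊥bis P0·P5 via (14.675,19.26): [(0, 4.7751) (13.1102, 15.5406) (17.5106, 26) (0, 26)]  |A|=230.7068
7. canonical 4-gon: [(0, 4.7751) (13.1102, 15.5406) (17.5106, 26) (0, 26)]
8. shoelace: 230.7068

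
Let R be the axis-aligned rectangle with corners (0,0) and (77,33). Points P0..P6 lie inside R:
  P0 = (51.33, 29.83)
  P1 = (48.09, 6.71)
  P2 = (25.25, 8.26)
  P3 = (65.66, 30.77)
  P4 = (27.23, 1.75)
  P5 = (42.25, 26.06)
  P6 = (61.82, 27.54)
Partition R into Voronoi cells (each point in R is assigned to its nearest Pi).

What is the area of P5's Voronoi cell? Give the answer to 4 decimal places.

Area of P5's cell: 377.5173

1. box [0,77]×[0,33]: [(0, 0) (77, 0) (77, 33) (0, 33)]
2. ⊥bis P5·P0 via (46.79,27.945): [(0, 0) (58.3927, 0) (44.6912, 33) (0, 33)]  |A|=1700.8841
3. ⊥bis P5·P1 via (45.17,16.385): [(0, 2.7523) (50.8748, 18.1068) (44.6912, 33) (0, 33)]  |A|=1102.2213
4. ⊥bis P5·P2 via (33.75,17.16): [(37.1089, 13.9521) (50.8748, 18.1068) (44.6912, 33) (17.1646, 33)]  |A|=377.5173
5. ⊥bis P5·P3 via (53.955,28.415): [(37.1089, 13.9521) (50.8748, 18.1068) (44.6912, 33) (17.1646, 33)]  |A|=377.5173
6. ⊥bis P5·P4 via (34.74,13.905): [(37.1089, 13.9521) (50.8748, 18.1068) (44.6912, 33) (17.1646, 33)]  |A|=377.5173
7. ⊥bis P5·P6 via (52.035,26.8): [(37.1089, 13.9521) (50.8748, 18.1068) (44.6912, 33) (17.1646, 33)]  |A|=377.5173
8. canonical 4-gon: [(37.1089, 13.9521) (50.8748, 18.1068) (44.6912, 33) (17.1646, 33)]
9. shoelace: 377.5173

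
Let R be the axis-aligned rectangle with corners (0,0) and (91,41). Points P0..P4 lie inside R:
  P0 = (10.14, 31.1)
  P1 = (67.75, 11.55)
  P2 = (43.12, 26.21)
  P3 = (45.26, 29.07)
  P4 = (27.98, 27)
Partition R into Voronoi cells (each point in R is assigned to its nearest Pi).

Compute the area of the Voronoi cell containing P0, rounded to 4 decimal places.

Area of P0's cell: 700.8964

1. box [0,91]×[0,41]: [(0, 0) (91, 0) (91, 41) (0, 41)]
2. ⊥bis P0·P1 via (38.945,21.325): [(0, 0) (31.7083, 0) (45.6217, 41) (0, 41)]  |A|=1585.2665
3. ⊥bis P0·P2 via (26.63,28.655): [(0, 0) (22.3813, 0) (28.4604, 41) (0, 41)]  |A|=1042.2546
4. ⊥bis P0·P3 via (27.7,30.085): [(0, 0) (22.3813, 0) (28.2482, 39.5685) (28.3309, 41) (0, 41)]  |A|=1042.1619
5. ⊥bis P0·P4 via (19.06,29.05): [(0, 0) (12.3837, 0) (21.8064, 41) (0, 41)]  |A|=700.8964
6. canonical 4-gon: [(0, 0) (12.3837, 0) (21.8064, 41) (0, 41)]
7. shoelace: 700.8964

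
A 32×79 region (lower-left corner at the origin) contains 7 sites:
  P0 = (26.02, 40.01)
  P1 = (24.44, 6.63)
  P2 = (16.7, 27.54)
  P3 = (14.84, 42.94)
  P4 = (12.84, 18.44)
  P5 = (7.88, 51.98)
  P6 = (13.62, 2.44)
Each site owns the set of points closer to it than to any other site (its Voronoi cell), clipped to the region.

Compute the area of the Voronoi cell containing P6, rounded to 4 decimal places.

Area of P6's cell: 191.9327

1. box [0,32]×[0,79]: [(0, 0) (32, 0) (32, 79) (0, 79)]
2. ⊥bis P6·P0 via (19.82,21.225): [(0, 27.7666) (0, 0) (32, 0) (32, 17.205)]  |A|=719.5454
3. ⊥bis P6·P1 via (19.03,4.535): [(11.504, 23.9697) (0, 27.7666) (0, 0) (20.7862, 0)]  |A|=408.8324
4. ⊥bis P6·P2 via (15.16,14.99): [(14.9724, 15.013) (0, 16.8503) (0, 0) (20.7862, 0)]  |A|=282.1762
5. ⊥bis P6·P3 via (14.23,22.69): [(14.9724, 15.013) (0, 16.8503) (0, 0) (20.7862, 0)]  |A|=282.1762
6. ⊥bis P6·P4 via (13.23,10.44): [(16.6782, 10.6081) (0, 9.795) (0, 0) (20.7862, 0)]  |A|=191.9327
7. ⊥bis P6·P5 via (10.75,27.21): [(16.6782, 10.6081) (0, 9.795) (0, 0) (20.7862, 0)]  |A|=191.9327
8. canonical 4-gon: [(16.6782, 10.6081) (0, 9.795) (0, 0) (20.7862, 0)]
9. shoelace: 191.9327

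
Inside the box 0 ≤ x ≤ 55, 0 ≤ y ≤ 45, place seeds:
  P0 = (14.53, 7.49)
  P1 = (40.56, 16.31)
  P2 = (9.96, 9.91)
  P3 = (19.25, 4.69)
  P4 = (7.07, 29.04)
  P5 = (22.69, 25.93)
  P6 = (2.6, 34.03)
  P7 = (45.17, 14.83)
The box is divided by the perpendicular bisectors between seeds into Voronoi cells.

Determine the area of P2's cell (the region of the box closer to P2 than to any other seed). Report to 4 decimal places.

1. box [0,55]×[0,45]: [(0, 0) (55, 0) (55, 45) (0, 45)]
2. ⊥bis P2·P0 via (12.245,8.7): [(0, 0) (7.638, 0) (31.4673, 45) (0, 45)]  |A|=879.8696
3. ⊥bis P2·P1 via (25.26,13.11): [(0, 0) (7.638, 0) (22.2362, 27.5676) (18.5902, 45) (0, 45)]  |A|=767.6303
4. ⊥bis P2·P3 via (14.605,7.3): [(0, 0) (7.638, 0) (22.2362, 27.5676) (18.5902, 45) (0, 45)]  |A|=767.6303
5. ⊥bis P2·P4 via (8.515,19.475): [(0, 18.1886) (0, 0) (7.638, 0) (18.7713, 21.0244)]  |A|=251.0042
6. ⊥bis P2·P5 via (16.325,17.92): [(13.4331, 20.218) (0, 18.1886) (0, 0) (7.638, 0) (16.8897, 17.4712)]  |A|=242.2792
7. ⊥bis P2·P6 via (6.28,21.97): [(13.4331, 20.218) (0, 18.1886) (0, 0) (7.638, 0) (16.8897, 17.4712)]  |A|=242.2792
8. ⊥bis P2·P7 via (27.565,12.37): [(13.4331, 20.218) (0, 18.1886) (0, 0) (7.638, 0) (16.8897, 17.4712)]  |A|=242.2792
9. canonical 5-gon: [(13.4331, 20.218) (0, 18.1886) (0, 0) (7.638, 0) (16.8897, 17.4712)]
10. shoelace: 242.2792

Area of P2's cell: 242.2792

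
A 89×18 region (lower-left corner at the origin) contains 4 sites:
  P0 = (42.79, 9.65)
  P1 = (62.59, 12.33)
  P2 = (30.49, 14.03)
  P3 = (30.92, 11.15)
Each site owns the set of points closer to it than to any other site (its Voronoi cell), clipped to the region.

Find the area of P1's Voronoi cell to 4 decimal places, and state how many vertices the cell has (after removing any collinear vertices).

Area of P1's cell: 648.7316 (4 vertices)

1. box [0,89]×[0,18]: [(0, 0) (89, 0) (89, 18) (0, 18)]
2. ⊥bis P1·P0 via (52.69,10.99): [(54.1775, 0) (89, 0) (89, 18) (51.7412, 18)]  |A|=648.7316
3. ⊥bis P1·P2 via (46.54,13.18): [(54.1775, 0) (89, 0) (89, 18) (51.7412, 18)]  |A|=648.7316
4. ⊥bis P1·P3 via (46.755,11.74): [(54.1775, 0) (89, 0) (89, 18) (51.7412, 18)]  |A|=648.7316
5. canonical 4-gon: [(54.1775, 0) (89, 0) (89, 18) (51.7412, 18)]
6. shoelace: 648.7316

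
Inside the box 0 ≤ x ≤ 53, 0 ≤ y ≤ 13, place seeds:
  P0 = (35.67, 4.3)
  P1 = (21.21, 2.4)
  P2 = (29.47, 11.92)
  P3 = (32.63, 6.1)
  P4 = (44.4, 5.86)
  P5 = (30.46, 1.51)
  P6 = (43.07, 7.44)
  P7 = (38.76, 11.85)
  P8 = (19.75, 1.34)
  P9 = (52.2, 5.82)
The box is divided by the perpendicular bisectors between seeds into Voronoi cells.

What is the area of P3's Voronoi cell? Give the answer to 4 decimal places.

1. box [0,53]×[0,13]: [(0, 0) (53, 0) (53, 13) (0, 13)]
2. ⊥bis P3·P0 via (34.15,5.2): [(0, 0) (31.0711, 0) (38.7684, 13) (0, 13)]  |A|=453.9566
3. ⊥bis P3·P1 via (26.92,4.25): [(28.297, 0) (31.0711, 0) (38.7684, 13) (24.0851, 13)]  |A|=113.4734
4. ⊥bis P3·P2 via (31.05,9.01): [(26.2263, 6.391) (28.297, 0) (31.0711, 0) (38.7684, 13) (38.3987, 13)]  |A|=66.1738
5. ⊥bis P3·P4 via (38.515,5.98): [(26.2263, 6.391) (28.297, 0) (31.0711, 0) (38.6542, 12.8071) (38.6581, 13) (38.3987, 13)]  |A|=66.1632
6. ⊥bis P3·P5 via (31.545,3.805): [(26.2263, 6.391) (26.2537, 6.3066) (32.9349, 3.1479) (38.6542, 12.8071) (38.6581, 13) (38.3987, 13)]  |A|=43.9562
7. ⊥bis P3·P6 via (37.85,6.77): [(37.1382, 12.3156) (26.2263, 6.391) (26.2537, 6.3066) (32.9349, 3.1479) (37.3564, 10.6153)]  |A|=42.3797
8. ⊥bis P3·P7 via (35.695,8.975): [(34.1058, 10.6692) (26.2263, 6.391) (26.2537, 6.3066) (32.9349, 3.1479) (36.1181, 8.5239)]  |A|=36.1895
9. ⊥bis P3·P8 via (26.19,3.72): [(34.1058, 10.6692) (26.2263, 6.391) (26.2537, 6.3066) (32.9349, 3.1479) (36.1181, 8.5239)]  |A|=36.1895
10. ⊥bis P3·P9 via (42.415,5.96): [(34.1058, 10.6692) (26.2263, 6.391) (26.2537, 6.3066) (32.9349, 3.1479) (36.1181, 8.5239)]  |A|=36.1895
11. canonical 5-gon: [(34.1058, 10.6692) (26.2263, 6.391) (26.2537, 6.3066) (32.9349, 3.1479) (36.1181, 8.5239)]
12. shoelace: 36.1895

Area of P3's cell: 36.1895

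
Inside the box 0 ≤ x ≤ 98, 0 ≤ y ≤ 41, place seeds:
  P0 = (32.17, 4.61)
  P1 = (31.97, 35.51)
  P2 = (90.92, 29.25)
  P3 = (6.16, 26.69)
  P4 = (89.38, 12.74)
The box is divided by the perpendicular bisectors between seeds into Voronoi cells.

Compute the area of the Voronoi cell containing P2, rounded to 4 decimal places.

Area of P2's cell: 695.7688

1. box [0,98]×[0,41]: [(0, 0) (98, 0) (98, 41) (0, 41)]
2. ⊥bis P2·P0 via (61.545,16.93): [(68.6455, 0) (98, 0) (98, 41) (51.4499, 41)]  |A|=1556.0432
3. ⊥bis P2·P1 via (61.445,32.38): [(60.156, 20.2418) (68.6455, 0) (98, 0) (98, 41) (62.3604, 41)]  |A|=1442.8027
4. ⊥bis P2·P3 via (48.54,27.97): [(60.156, 20.2418) (68.6455, 0) (98, 0) (98, 41) (62.3604, 41)]  |A|=1442.8027
5. ⊥bis P2·P4 via (90.15,20.995): [(60.5294, 23.7579) (98, 20.2628) (98, 41) (62.3604, 41)]  |A|=695.7688
6. canonical 4-gon: [(60.5294, 23.7579) (98, 20.2628) (98, 41) (62.3604, 41)]
7. shoelace: 695.7688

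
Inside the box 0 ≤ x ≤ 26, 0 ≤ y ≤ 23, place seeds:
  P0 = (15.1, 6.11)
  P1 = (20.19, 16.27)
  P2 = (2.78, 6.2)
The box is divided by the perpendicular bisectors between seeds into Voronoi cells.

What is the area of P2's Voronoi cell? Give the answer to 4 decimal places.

1. box [0,26]×[0,23]: [(0, 0) (26, 0) (26, 23) (0, 23)]
2. ⊥bis P2·P0 via (8.94,6.155): [(0, 0) (8.895, 0) (9.0631, 23) (0, 23)]  |A|=206.5181
3. ⊥bis P2·P1 via (11.485,11.235): [(0, 0) (8.895, 0) (9.0084, 15.5168) (4.6801, 23) (0, 23)]  |A|=190.1188
4. canonical 5-gon: [(0, 0) (8.895, 0) (9.0084, 15.5168) (4.6801, 23) (0, 23)]
5. shoelace: 190.1188

Area of P2's cell: 190.1188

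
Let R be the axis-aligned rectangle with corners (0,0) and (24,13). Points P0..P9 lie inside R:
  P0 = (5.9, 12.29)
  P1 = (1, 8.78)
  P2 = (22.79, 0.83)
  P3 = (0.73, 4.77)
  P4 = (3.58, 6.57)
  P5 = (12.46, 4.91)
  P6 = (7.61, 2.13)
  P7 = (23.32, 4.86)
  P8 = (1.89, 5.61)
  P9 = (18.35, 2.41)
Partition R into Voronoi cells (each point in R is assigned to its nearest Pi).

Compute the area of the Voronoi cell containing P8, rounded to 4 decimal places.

1. box [0,24]×[0,13]: [(0, 0) (24, 0) (24, 13) (0, 13)]
2. ⊥bis P8·P0 via (3.895,8.95): [(0, 11.2882) (0, 0) (18.8042, 0)]  |A|=106.1326
3. ⊥bis P8·P1 via (1.445,7.195): [(5.1062, 8.2229) (0, 6.7893) (0, 0) (18.8042, 0)]  |A|=94.6466
4. ⊥bis P8·P2 via (12.34,3.22): [(12.4728, 3.8007) (5.1062, 8.2229) (0, 6.7893) (0, 0) (11.6036, 0)]  |A|=80.9626
5. ⊥bis P8·P3 via (1.31,5.19): [(12.4728, 3.8007) (5.1062, 8.2229) (0.1262, 6.8247) (5.0683, 0) (11.6036, 0)]  |A|=63.2393
6. ⊥bis P8·P4 via (2.735,6.09): [(2.0162, 7.3554) (0.1262, 6.8247) (5.0683, 0) (6.1944, 0)]  |A|=11.9021
7. ⊥bis P8·P5 via (7.175,5.26): [(2.0162, 7.3554) (0.1262, 6.8247) (5.0683, 0) (6.1944, 0)]  |A|=11.9021
8. ⊥bis P8·P6 via (4.75,3.87): [(4.3601, 3.2291) (2.0162, 7.3554) (0.1262, 6.8247) (3.6158, 2.0058)]  |A|=8.449
9. ⊥bis P8·P7 via (12.605,5.235): [(4.3601, 3.2291) (2.0162, 7.3554) (0.1262, 6.8247) (3.6158, 2.0058)]  |A|=8.449
10. ⊥bis P8·P9 via (10.12,4.01): [(4.3601, 3.2291) (2.0162, 7.3554) (0.1262, 6.8247) (3.6158, 2.0058)]  |A|=8.449
11. canonical 4-gon: [(4.3601, 3.2291) (2.0162, 7.3554) (0.1262, 6.8247) (3.6158, 2.0058)]
12. shoelace: 8.449

Area of P8's cell: 8.4490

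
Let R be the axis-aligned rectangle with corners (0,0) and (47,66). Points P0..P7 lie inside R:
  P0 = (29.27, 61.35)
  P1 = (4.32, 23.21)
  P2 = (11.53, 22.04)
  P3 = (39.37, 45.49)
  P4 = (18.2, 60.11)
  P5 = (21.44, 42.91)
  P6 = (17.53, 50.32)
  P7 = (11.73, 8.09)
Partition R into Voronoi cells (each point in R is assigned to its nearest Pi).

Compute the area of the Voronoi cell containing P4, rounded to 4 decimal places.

Area of P4's cell: 246.6602

1. box [0,47]×[0,66]: [(0, 0) (47, 0) (47, 66) (0, 66)]
2. ⊥bis P4·P0 via (23.735,60.73): [(0, 0) (30.5376, 0) (23.1447, 66) (0, 66)]  |A|=1771.5166
3. ⊥bis P4·P1 via (11.26,41.66): [(0, 45.8955) (26.5138, 35.9222) (23.1447, 66) (0, 66)]  |A|=614.5941
4. ⊥bis P4·P2 via (14.865,41.075): [(0, 45.8955) (11.0281, 41.7472) (26.1583, 39.0964) (23.1447, 66) (0, 66)]  |A|=591.0527
5. ⊥bis P4·P3 via (28.785,52.8): [(0, 45.8955) (11.0281, 41.7472) (20.0592, 40.165) (25.2041, 47.6148) (23.1447, 66) (0, 66)]  |A|=565.5854
6. ⊥bis P4·P5 via (19.82,51.51): [(0, 47.7765) (24.6655, 52.4228) (23.1447, 66) (0, 66)]  |A|=381.867
7. ⊥bis P4·P6 via (17.865,55.215): [(0, 56.4376) (24.4029, 54.7676) (23.1447, 66) (0, 66)]  |A|=246.6602
8. ⊥bis P4·P7 via (14.965,34.1): [(0, 56.4376) (24.4029, 54.7676) (23.1447, 66) (0, 66)]  |A|=246.6602
9. canonical 4-gon: [(0, 56.4376) (24.4029, 54.7676) (23.1447, 66) (0, 66)]
10. shoelace: 246.6602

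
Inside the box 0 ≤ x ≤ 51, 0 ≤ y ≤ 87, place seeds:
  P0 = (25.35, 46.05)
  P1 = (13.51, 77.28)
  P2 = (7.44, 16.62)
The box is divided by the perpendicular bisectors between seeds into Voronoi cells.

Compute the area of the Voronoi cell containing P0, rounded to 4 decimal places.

Area of P0's cell: 1946.7841

1. box [0,51]×[0,87]: [(0, 0) (51, 0) (51, 87) (0, 87)]
2. ⊥bis P0·P1 via (19.43,61.665): [(0, 54.2986) (0, 0) (51, 0) (51, 73.6339)]  |A|=3262.28
3. ⊥bis P0·P2 via (16.395,31.335): [(0, 54.2986) (0, 41.3124) (51, 10.2757) (51, 73.6339)]  |A|=1946.7841
4. canonical 4-gon: [(0, 54.2986) (0, 41.3124) (51, 10.2757) (51, 73.6339)]
5. shoelace: 1946.7841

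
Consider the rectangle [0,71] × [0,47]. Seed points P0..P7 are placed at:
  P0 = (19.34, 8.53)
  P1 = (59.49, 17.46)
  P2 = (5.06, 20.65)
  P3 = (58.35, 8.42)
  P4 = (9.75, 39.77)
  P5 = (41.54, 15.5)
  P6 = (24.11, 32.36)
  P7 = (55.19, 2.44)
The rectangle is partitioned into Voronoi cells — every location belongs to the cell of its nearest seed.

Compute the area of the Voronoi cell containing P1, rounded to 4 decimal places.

1. box [0,71]×[0,47]: [(0, 0) (71, 0) (71, 47) (0, 47)]
2. ⊥bis P1·P0 via (39.415,12.995): [(42.3053, 0) (71, 0) (71, 47) (31.8517, 47)]  |A|=1594.3095
3. ⊥bis P1·P2 via (32.275,19.055): [(33.483, 39.666) (42.3053, 0) (71, 0) (71, 47) (33.9128, 47)]  |A|=1586.7517
4. ⊥bis P1·P3 via (58.92,12.94): [(33.483, 39.666) (38.8647, 15.4691) (71, 11.4166) (71, 47) (33.9128, 47)]  |A|=1181.3727
5. ⊥bis P1·P4 via (34.62,28.615): [(35.503, 30.5837) (38.8647, 15.4691) (71, 11.4166) (71, 47) (42.8663, 47)]  |A|=1098.5215
6. ⊥bis P1·P5 via (50.515,16.48): [(50.7896, 13.9653) (71, 11.4166) (71, 47) (47.1825, 47)]  |A|=752.98
7. ⊥bis P1·P6 via (41.8,24.91): [(47.9897, 39.6074) (50.7896, 13.9653) (71, 11.4166) (71, 47) (51.103, 47)]  |A|=738.4884
8. ⊥bis P1·P7 via (57.34,9.95): [(47.9897, 39.6074) (50.7896, 13.9653) (71, 11.4166) (71, 47) (51.103, 47)]  |A|=738.4884
9. canonical 5-gon: [(47.9897, 39.6074) (50.7896, 13.9653) (71, 11.4166) (71, 47) (51.103, 47)]
10. shoelace: 738.4884

Area of P1's cell: 738.4884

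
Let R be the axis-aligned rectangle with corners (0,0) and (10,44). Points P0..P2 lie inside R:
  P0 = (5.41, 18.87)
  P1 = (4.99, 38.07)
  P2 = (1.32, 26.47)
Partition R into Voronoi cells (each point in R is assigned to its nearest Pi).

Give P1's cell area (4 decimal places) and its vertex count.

1. box [0,10]×[0,44]: [(0, 0) (10, 0) (10, 44) (0, 44)]
2. ⊥bis P1·P0 via (5.2,28.47): [(0, 28.3563) (10, 28.575) (10, 44) (0, 44)]  |A|=155.3437
3. ⊥bis P1·P2 via (3.155,32.27): [(0, 33.2682) (10, 30.1044) (10, 44) (0, 44)]  |A|=123.1372
4. canonical 4-gon: [(0, 33.2682) (10, 30.1044) (10, 44) (0, 44)]
5. shoelace: 123.1372

Area of P1's cell: 123.1372 (4 vertices)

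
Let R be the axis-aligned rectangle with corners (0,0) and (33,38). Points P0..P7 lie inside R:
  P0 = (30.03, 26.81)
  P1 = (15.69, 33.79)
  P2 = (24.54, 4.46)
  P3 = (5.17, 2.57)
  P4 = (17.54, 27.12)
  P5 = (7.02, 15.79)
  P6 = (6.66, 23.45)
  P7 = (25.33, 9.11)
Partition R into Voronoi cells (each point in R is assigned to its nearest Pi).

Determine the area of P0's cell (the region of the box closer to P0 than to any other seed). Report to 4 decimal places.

1. box [0,33]×[0,38]: [(0, 0) (33, 0) (33, 38) (0, 38)]
2. ⊥bis P0·P1 via (22.86,30.3): [(8.1115, 0) (33, 0) (33, 38) (26.608, 38)]  |A|=594.3306
3. ⊥bis P0·P2 via (27.285,15.635): [(16.9567, 18.172) (33, 14.2312) (33, 38) (26.608, 38)]  |A|=254.0356
4. ⊥bis P0·P3 via (17.6,14.69): [(16.9567, 18.172) (33, 14.2312) (33, 38) (26.608, 38)]  |A|=254.0356
5. ⊥bis P0·P4 via (23.785,26.965): [(23.9219, 32.4817) (23.5267, 16.5582) (33, 14.2312) (33, 38) (26.608, 38)]  |A|=201.408
6. ⊥bis P0·P5 via (18.525,21.3): [(23.9219, 32.4817) (23.5267, 16.5582) (33, 14.2312) (33, 38) (26.608, 38)]  |A|=201.408
7. ⊥bis P0·P6 via (18.345,25.13): [(23.9219, 32.4817) (23.5267, 16.5582) (33, 14.2312) (33, 38) (26.608, 38)]  |A|=201.408
8. ⊥bis P0·P7 via (27.68,17.96): [(23.9219, 32.4817) (23.5885, 19.0465) (33, 16.5473) (33, 38) (26.608, 38)]  |A|=178.6508
9. canonical 5-gon: [(23.9219, 32.4817) (23.5885, 19.0465) (33, 16.5473) (33, 38) (26.608, 38)]
10. shoelace: 178.6508

Area of P0's cell: 178.6508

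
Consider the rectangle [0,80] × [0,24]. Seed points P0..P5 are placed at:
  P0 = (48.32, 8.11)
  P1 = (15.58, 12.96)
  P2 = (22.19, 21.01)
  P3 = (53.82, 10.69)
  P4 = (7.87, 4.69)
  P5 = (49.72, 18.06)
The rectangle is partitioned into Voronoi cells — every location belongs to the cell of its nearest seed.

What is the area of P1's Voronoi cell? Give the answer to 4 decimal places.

Area of P1's cell: 358.7665

1. box [0,80]×[0,24]: [(0, 0) (80, 0) (80, 24) (0, 24)]
2. ⊥bis P1·P0 via (31.95,10.535): [(0, 0) (30.3894, 0) (33.9447, 24) (0, 24)]  |A|=772.0085
3. ⊥bis P1·P2 via (18.885,16.985): [(0, 0) (30.3894, 0) (31.385, 6.721) (10.3418, 24) (0, 24)]  |A|=568.0915
4. ⊥bis P1·P3 via (34.7,11.825): [(0, 0) (30.3894, 0) (31.385, 6.721) (10.3418, 24) (0, 24)]  |A|=568.0915
5. ⊥bis P1·P4 via (11.725,8.825): [(0, 19.756) (21.191, 0) (30.3894, 0) (31.385, 6.721) (10.3418, 24) (0, 24)]  |A|=358.7665
6. ⊥bis P1·P5 via (32.65,15.51): [(0, 19.756) (21.191, 0) (30.3894, 0) (31.385, 6.721) (10.3418, 24) (0, 24)]  |A|=358.7665
7. canonical 6-gon: [(0, 19.756) (21.191, 0) (30.3894, 0) (31.385, 6.721) (10.3418, 24) (0, 24)]
8. shoelace: 358.7665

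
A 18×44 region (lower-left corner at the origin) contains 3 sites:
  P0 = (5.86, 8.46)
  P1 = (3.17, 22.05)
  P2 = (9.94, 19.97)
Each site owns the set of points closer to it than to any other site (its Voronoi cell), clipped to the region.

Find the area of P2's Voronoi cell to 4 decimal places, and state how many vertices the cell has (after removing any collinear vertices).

Area of P2's cell: 282.9851 (4 vertices)

1. box [0,18]×[0,44]: [(0, 0) (18, 0) (18, 44) (0, 44)]
2. ⊥bis P2·P0 via (7.9,14.215): [(0, 17.0153) (18, 10.6348) (18, 44) (0, 44)]  |A|=543.1486
3. ⊥bis P2·P1 via (6.555,21.01): [(4.8044, 15.3123) (18, 10.6348) (18, 44) (13.6184, 44)]  |A|=282.9851
4. canonical 4-gon: [(4.8044, 15.3123) (18, 10.6348) (18, 44) (13.6184, 44)]
5. shoelace: 282.9851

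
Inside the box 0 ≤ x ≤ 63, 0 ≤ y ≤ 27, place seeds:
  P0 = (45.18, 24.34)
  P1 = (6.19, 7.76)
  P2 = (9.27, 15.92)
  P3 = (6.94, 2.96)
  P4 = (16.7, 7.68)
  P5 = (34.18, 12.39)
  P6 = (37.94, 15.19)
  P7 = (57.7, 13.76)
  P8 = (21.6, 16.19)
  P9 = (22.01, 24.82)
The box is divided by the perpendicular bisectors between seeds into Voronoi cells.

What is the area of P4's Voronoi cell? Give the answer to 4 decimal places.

1. box [0,63]×[0,27]: [(0, 0) (63, 0) (63, 27) (0, 27)]
2. ⊥bis P4·P0 via (30.94,16.01): [(0, 0) (40.3054, 0) (24.5112, 27) (0, 27)]  |A|=875.0235
3. ⊥bis P4·P1 via (11.445,7.72): [(11.3862, 0) (40.3054, 0) (24.5112, 27) (11.5918, 27)]  |A|=564.8206
4. ⊥bis P4·P2 via (12.985,11.8): [(11.4656, 10.43) (11.3862, 0) (40.3054, 0) (26.352, 23.853)]  |A|=422.0047
5. ⊥bis P4·P3 via (11.82,5.32): [(11.4656, 10.43) (11.4328, 6.1206) (14.3928, 0) (40.3054, 0) (26.352, 23.853)]  |A|=412.8038
6. ⊥bis P4·P5 via (25.44,10.035): [(22.6228, 20.4904) (11.4656, 10.43) (11.4328, 6.1206) (14.3928, 0) (28.1439, 0)]  |A|=220.2701
7. ⊥bis P4·P6 via (27.32,11.435): [(22.6228, 20.4904) (11.4656, 10.43) (11.4328, 6.1206) (14.3928, 0) (28.1439, 0)]  |A|=220.2701
8. ⊥bis P4·P7 via (37.2,10.72): [(22.6228, 20.4904) (11.4656, 10.43) (11.4328, 6.1206) (14.3928, 0) (28.1439, 0)]  |A|=220.2701
9. ⊥bis P4·P8 via (19.15,11.935): [(25.9891, 7.9971) (15.4789, 14.0488) (11.4656, 10.43) (11.4328, 6.1206) (14.3928, 0) (28.1439, 0)]  |A|=164.8026
10. ⊥bis P4·P9 via (19.355,16.25): [(25.9891, 7.9971) (15.4789, 14.0488) (11.4656, 10.43) (11.4328, 6.1206) (14.3928, 0) (28.1439, 0)]  |A|=164.8026
11. canonical 6-gon: [(25.9891, 7.9971) (15.4789, 14.0488) (11.4656, 10.43) (11.4328, 6.1206) (14.3928, 0) (28.1439, 0)]
12. shoelace: 164.8026

Area of P4's cell: 164.8026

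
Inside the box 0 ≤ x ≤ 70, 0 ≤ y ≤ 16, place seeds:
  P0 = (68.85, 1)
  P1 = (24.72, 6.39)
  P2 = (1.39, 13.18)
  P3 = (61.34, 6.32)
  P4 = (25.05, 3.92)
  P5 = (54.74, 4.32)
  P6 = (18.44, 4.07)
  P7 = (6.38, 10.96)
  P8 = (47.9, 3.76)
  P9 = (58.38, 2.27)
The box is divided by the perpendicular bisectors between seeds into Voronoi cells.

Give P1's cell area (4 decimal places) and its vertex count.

1. box [0,70]×[0,16]: [(0, 0) (70, 0) (70, 16) (0, 16)]
2. ⊥bis P1·P0 via (46.785,3.695): [(0, 0) (46.3337, 0) (48.2879, 16) (0, 16)]  |A|=756.9729
3. ⊥bis P1·P2 via (13.055,9.785): [(10.2072, 0) (46.3337, 0) (48.2879, 16) (14.8638, 16)]  |A|=556.4051
4. ⊥bis P1·P3 via (43.03,6.355): [(10.2072, 0) (43.0179, 0) (43.0484, 16) (14.8638, 16)]  |A|=487.9625
5. ⊥bis P1·P4 via (24.885,5.155): [(11.1744, 3.3232) (43.0323, 7.5795) (43.0484, 16) (14.8638, 16)]  |A|=312.7403
6. ⊥bis P1·P5 via (39.73,5.355): [(11.1744, 3.3232) (39.8541, 7.1549) (40.464, 16) (14.8638, 16)]  |A|=287.933
7. ⊥bis P1·P6 via (21.58,5.23): [(21.7619, 4.7377) (39.8541, 7.1549) (40.464, 16) (17.6013, 16)]  |A|=208.0197
8. ⊥bis P1·P7 via (15.55,8.675): [(21.7619, 4.7377) (39.8541, 7.1549) (40.464, 16) (17.6013, 16)]  |A|=208.0197
9. ⊥bis P1·P8 via (36.31,5.075): [(21.7619, 4.7377) (36.4951, 6.7061) (37.5495, 16) (17.6013, 16)]  |A|=179.7577
10. ⊥bis P1·P9 via (41.55,4.33): [(21.7619, 4.7377) (36.4951, 6.7061) (37.5495, 16) (17.6013, 16)]  |A|=179.7577
11. canonical 4-gon: [(21.7619, 4.7377) (36.4951, 6.7061) (37.5495, 16) (17.6013, 16)]
12. shoelace: 179.7577

Area of P1's cell: 179.7577 (4 vertices)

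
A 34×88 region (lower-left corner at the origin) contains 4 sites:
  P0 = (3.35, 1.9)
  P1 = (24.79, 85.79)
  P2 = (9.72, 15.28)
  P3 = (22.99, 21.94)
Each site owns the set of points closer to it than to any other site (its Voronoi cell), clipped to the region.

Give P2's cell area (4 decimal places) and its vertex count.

1. box [0,34]×[0,88]: [(0, 0) (34, 0) (34, 88) (0, 88)]
2. ⊥bis P2·P0 via (6.535,8.59): [(0, 11.7012) (24.578, 0) (34, 0) (34, 88) (0, 88)]  |A|=2848.2036
3. ⊥bis P2·P1 via (17.255,50.535): [(0, 54.2229) (0, 11.7012) (24.578, 0) (34, 0) (34, 46.9561)]  |A|=1576.2466
4. ⊥bis P2·P3 via (16.355,18.61): [(0, 51.1972) (0, 11.7012) (24.578, 0) (25.6951, 0)]  |A|=513.9614
5. canonical 4-gon: [(0, 51.1972) (0, 11.7012) (24.578, 0) (25.6951, 0)]
6. shoelace: 513.9614

Area of P2's cell: 513.9614 (4 vertices)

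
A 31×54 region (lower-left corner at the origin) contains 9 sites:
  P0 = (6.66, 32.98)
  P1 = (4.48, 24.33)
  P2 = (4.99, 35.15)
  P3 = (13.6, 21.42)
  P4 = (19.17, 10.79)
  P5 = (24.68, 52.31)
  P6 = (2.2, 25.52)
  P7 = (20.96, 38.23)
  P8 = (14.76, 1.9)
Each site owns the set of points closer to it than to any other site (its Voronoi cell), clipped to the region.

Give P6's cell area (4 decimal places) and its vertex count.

1. box [0,31]×[0,54]: [(0, 0) (31, 0) (31, 54) (0, 54)]
2. ⊥bis P6·P0 via (4.43,29.25): [(0, 31.8985) (0, 0) (31, 0) (31, 13.365)]  |A|=701.584
3. ⊥bis P6·P1 via (3.34,24.925): [(5.3197, 28.7181) (0, 31.8985) (0, 18.5257)]  |A|=35.5698
4. ⊥bis P6·P2 via (3.595,30.335): [(5.3197, 28.7181) (1.6939, 30.8858) (0, 31.3765) (0, 18.5257)]  |A|=35.1278
5. ⊥bis P6·P3 via (7.9,23.47): [(5.3197, 28.7181) (1.6939, 30.8858) (0, 31.3765) (0, 18.5257)]  |A|=35.1278
6. ⊥bis P6·P4 via (10.685,18.155): [(5.3197, 28.7181) (1.6939, 30.8858) (0, 31.3765) (0, 18.5257)]  |A|=35.1278
7. ⊥bis P6·P5 via (13.44,38.915): [(5.3197, 28.7181) (1.6939, 30.8858) (0, 31.3765) (0, 18.5257)]  |A|=35.1278
8. ⊥bis P6·P7 via (11.58,31.875): [(5.3197, 28.7181) (1.6939, 30.8858) (0, 31.3765) (0, 18.5257)]  |A|=35.1278
9. ⊥bis P6·P8 via (8.48,13.71): [(5.3197, 28.7181) (1.6939, 30.8858) (0, 31.3765) (0, 18.5257)]  |A|=35.1278
10. canonical 4-gon: [(5.3197, 28.7181) (1.6939, 30.8858) (0, 31.3765) (0, 18.5257)]
11. shoelace: 35.1278

Area of P6's cell: 35.1278 (4 vertices)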